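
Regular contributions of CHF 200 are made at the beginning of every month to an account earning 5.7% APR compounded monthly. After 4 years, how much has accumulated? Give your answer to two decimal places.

Periodic rate i = 0.057/12 = 0.00475; n = 4 × 12 = 48 periods.
Accumulation factor s(48|0.00475) × (1+i) = 54.025404; FV = 200 × 54.025404 = 10,805.0808
(annuity-due: payments at period start, so ×(1+i).)

CHF 10,805.08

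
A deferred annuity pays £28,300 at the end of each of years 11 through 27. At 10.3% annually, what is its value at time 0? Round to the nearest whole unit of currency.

PV at t=10 (ordinary 17-year annuity): 28300 × a(17|0.103) = 28300 × 7.874823 = 222,857.5037
PV₀ = 222,857.5037 / (1+0.103)^10 = 222,857.5037 / 2.665355 = 83,612.6787

£83,613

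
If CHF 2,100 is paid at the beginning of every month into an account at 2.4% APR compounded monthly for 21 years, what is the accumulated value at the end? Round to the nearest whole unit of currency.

i = 0.024/12 = 0.002 per month; n = 21·12 = 252.
FV = 2100 × [(1+0.002)^252 − 1] / 0.002 × (1+i) = 2100 × 327.902695 = 688,595.6598
(Beginning-of-period payments → annuity-due factor ×(1+i).)

CHF 688,596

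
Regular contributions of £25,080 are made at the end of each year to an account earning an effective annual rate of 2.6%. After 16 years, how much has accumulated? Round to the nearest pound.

£489,879

FV = PMT · [(1+i)^n − 1] / i = 25080 · 19.532643 = 489,878.6909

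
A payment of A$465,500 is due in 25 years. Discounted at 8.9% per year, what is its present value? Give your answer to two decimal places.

PV = 465,500 / (1 + 0.089)^25 = 465,500 / 8.427466 = 55,236.0598

A$55,236.06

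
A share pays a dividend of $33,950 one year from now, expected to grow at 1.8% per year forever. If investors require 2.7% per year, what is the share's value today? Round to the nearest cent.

$3,772,222.22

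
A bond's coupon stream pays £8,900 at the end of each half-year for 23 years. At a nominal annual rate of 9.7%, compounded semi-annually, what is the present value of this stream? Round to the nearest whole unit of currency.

Periodic rate i = 0.097/2 = 0.0485; n = 23 × 2 = 46 periods.
Annuity factor a(46|0.0485) = 18.284506; PV = 8900 × 18.284506 = 162,732.1046

£162,732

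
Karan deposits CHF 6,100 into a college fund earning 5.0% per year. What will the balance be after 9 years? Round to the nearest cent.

CHF 9,463.10

6,100 × (1+0.05)^9 = 6,100 × 1.551328 = 9,463.1021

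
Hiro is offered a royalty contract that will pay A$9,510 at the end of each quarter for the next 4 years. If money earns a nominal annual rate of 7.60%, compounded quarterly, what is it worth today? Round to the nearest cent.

With 4 periods per year: i = 0.019, n = 16.
PV = 9510 × [1 − (1+0.019)^(−16)] / 0.019 = 9510 × 13.685884 = 130,152.7593

A$130,152.76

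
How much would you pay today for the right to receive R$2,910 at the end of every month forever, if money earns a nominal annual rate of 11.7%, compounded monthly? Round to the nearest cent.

R$298,461.54

Periodic rate i = 0.117/12 = 0.00975.
PV = PMT / i = 2910 / 0.00975 = 298,461.5385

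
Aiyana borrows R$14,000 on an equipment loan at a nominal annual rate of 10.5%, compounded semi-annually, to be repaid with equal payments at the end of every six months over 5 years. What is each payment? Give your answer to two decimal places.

i = 0.105/2 = 0.0525 per half-year; n = 5·2 = 10.
Annuity-PV factor = 7.628840; PMT = 14000 / 7.628840 = 1,835.1413

R$1,835.14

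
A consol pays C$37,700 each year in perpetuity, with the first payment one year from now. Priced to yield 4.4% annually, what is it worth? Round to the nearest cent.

PV = PMT / i = 37700 / 0.044 = 856,818.1818

C$856,818.18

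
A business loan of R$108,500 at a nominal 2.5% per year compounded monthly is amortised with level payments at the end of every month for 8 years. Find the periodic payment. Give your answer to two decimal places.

R$1,248.17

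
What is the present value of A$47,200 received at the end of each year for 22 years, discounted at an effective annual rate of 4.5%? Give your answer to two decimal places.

A$650,624.85

PV = PMT · [1 − (1+i)^(−n)] / i = 47200 · 13.784425 = 650,624.8488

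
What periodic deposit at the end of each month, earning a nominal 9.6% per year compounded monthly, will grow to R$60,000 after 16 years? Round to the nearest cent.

i = 0.096/12 = 0.008 per month; n = 16·12 = 192.
PMT = 60000 / ( [(1+0.008)^192 − 1] / 0.008 ) = 60000 / 452.207782 = 132.6824

R$132.68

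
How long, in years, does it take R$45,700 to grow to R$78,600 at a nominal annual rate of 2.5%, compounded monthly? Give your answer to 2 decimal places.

Periodic rate i = 0.025/12 = 0.00208333.
(1+i)^n = 78600/45700 = 1.71991, so n = ln 1.71991 / ln 1.00208 = 260.5623 months
= 260.5623/12 years

21.71 years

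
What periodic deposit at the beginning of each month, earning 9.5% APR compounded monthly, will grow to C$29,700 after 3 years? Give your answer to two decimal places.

Periodic rate i = 0.095/12 = 0.00791667; n = 3 × 12 = 36 periods.
PMT = 29700 / ( [(1+0.00791667)^36 − 1] / 0.00791667 × (1+i) ) = 29700 / 41.794030 = 710.6278

C$710.63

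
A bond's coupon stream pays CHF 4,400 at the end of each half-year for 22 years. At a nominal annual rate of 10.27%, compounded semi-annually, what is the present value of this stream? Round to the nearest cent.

i = 0.1027/2 = 0.05135 per half-year; n = 22·2 = 44.
PV = 4400 × [1 − (1+0.05135)^(−44)] / 0.05135 = 4400 × 17.323508 = 76,223.4360

CHF 76,223.44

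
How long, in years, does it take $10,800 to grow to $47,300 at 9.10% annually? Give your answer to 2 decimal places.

(1+i)^n = 47300/10800 = 4.37963, so n = ln 4.37963 / ln 1.091 = 16.9581 years

16.96 years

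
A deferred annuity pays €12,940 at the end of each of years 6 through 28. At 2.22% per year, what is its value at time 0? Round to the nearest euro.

€207,085

Value one period before first payment (t=5): 12940 × [1 − (1+0.0222)^(−23)] / 0.0222 = 12940 × 17.860513 = 231,115.0367
PV₀ = 231,115.0367 / (1+0.0222)^5 = 231,115.0367 / 1.116039 = 207,085.0843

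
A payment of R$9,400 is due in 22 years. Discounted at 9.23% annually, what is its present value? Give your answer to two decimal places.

R$1,347.74

Discount factor = (1+0.0923)^(−22) = 0.143376; PV = 9,400 × 0.143376 = 1,347.7375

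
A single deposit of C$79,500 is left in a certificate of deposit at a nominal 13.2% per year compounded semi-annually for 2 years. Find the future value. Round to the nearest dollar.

With 2 periods per year: i = 0.066, n = 4.
FV = 79,500 × (1 + 0.066)^4 = 102,658.7442

C$102,659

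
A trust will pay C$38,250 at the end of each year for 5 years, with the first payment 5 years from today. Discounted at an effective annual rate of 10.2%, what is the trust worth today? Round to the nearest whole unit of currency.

C$97,818

Value one period before first payment (t=4): 38250 × [1 − (1+0.102)^(−5)] / 0.102 = 38250 × 3.771498 = 144,259.7838
Discount back 4 years: 144,259.7838 × (1+0.102)^(−4) = 144,259.7838 × 0.678069 = 97,818.0271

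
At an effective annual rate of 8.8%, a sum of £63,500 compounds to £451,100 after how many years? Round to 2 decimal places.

23.25 years

n = ln(451100/63500) / ln(1+0.088) = ln(7.10394) / 0.084341 = 23.2466 years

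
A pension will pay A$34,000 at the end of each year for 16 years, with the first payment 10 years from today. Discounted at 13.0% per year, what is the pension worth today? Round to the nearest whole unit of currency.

A$74,743

PV at t=9 (ordinary 16-year annuity): 34000 × a(16|0.13) = 34000 × 6.603875 = 224,531.7522
PV₀ = 224,531.7522 / (1+0.13)^9 = 224,531.7522 / 3.004042 = 74,743.2149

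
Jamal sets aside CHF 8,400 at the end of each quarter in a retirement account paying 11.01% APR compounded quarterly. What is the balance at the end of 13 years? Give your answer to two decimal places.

With 4 periods per year: i = 0.027525, n = 52.
FV = 8400 × [(1+0.027525)^52 − 1] / 0.027525 = 8400 × 112.769283 = 947,261.9743

CHF 947,261.97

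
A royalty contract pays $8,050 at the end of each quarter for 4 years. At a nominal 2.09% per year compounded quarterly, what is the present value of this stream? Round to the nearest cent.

$123,254.64

Periodic rate i = 0.0209/4 = 0.005225; n = 4 × 4 = 16 periods.
Annuity factor a(16|0.005225) = 15.311136; PV = 8050 × 15.311136 = 123,254.6429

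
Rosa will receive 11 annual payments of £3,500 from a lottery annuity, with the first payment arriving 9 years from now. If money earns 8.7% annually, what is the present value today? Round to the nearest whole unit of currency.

£12,395

PV at t=8 (ordinary 11-year annuity): 3500 × a(11|0.087) = 3500 × 6.902740 = 24,159.5916
PV₀ = 24,159.5916 / (1+0.087)^8 = 24,159.5916 / 1.949110 = 12,395.1914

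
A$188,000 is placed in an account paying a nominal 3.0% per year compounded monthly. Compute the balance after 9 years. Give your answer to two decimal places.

A$246,190.35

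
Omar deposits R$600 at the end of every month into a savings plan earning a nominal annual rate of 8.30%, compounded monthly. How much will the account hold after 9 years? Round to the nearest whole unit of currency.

R$95,876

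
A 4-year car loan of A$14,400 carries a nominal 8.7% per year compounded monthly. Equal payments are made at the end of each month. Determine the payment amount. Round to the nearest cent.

Periodic rate i = 0.087/12 = 0.00725; n = 4 × 12 = 48 periods.
Annuity-PV factor = 40.415739; PMT = 14400 / 40.415739 = 356.2968

A$356.30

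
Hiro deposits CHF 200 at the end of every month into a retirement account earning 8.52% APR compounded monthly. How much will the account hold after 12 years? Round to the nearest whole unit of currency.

i = 0.0852/12 = 0.0071 per month; n = 12·12 = 144.
FV = PMT · [(1+i)^n − 1] / i = 200 · 249.272464 = 49,854.4928

CHF 49,854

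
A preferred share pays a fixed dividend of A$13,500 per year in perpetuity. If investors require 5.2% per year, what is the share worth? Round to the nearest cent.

PV = PMT / i = 13500 / 0.052 = 259,615.3846

A$259,615.38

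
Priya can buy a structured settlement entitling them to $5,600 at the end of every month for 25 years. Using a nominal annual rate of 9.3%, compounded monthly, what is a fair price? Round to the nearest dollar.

$651,288

i = 0.093/12 = 0.00775 per month; n = 25·12 = 300.
Annuity factor a(300|0.00775) = 116.301442; PV = 5600 × 116.301442 = 651,288.0741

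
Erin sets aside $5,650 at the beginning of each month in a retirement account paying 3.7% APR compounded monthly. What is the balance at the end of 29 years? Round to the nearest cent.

$3,527,860.17

With 12 periods per year: i = 0.00308333, n = 348.
FV = 5650 × [(1+0.00308333)^348 − 1] / 0.00308333 × (1+i) = 5650 × 624.400031 = 3,527,860.1734
(Beginning-of-period payments → annuity-due factor ×(1+i).)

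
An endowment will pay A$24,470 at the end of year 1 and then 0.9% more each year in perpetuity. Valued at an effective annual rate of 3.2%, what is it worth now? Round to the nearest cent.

PV = D₁/(r − g) = 24470/(0.032 − 0.009) = 1,063,913.0435

A$1,063,913.04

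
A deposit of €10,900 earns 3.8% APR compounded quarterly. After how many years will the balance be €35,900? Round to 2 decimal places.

31.52 years

Periodic rate i = 0.038/4 = 0.0095.
n = ln(35900/10900) / ln(1+0.0095) = ln(3.29358) / 0.009455 = 126.0660 quarters
= 126.0660/4 years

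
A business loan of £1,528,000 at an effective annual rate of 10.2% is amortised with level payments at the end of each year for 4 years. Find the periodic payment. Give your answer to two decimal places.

£484,127.96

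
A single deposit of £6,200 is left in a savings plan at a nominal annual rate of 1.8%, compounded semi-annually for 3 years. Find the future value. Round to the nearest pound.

With 2 periods per year: i = 0.009, n = 6.
6,200 × (1+0.009)^6 = 6,200 × 1.055230 = 6,542.4240

£6,542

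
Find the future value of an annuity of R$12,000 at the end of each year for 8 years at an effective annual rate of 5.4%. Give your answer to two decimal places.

R$116,241.69

FV = 12000 × [(1+0.054)^8 − 1] / 0.054 = 12000 × 9.686808 = 116,241.6925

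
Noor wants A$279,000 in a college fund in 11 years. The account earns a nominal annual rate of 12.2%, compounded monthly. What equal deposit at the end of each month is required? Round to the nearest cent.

A$1,012.73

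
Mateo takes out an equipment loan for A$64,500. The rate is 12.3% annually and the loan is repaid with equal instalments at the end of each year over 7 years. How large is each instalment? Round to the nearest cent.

A$14,267.80

PMT = 64500 / ( [1 − (1+0.123)^(−7)] / 0.123 ) = 64500 / 4.520668 = 14,267.8024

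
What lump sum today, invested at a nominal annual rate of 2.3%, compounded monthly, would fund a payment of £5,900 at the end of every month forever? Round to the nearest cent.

£3,078,260.87

Periodic rate i = 0.023/12 = 0.00191667.
PV = PMT / i = 5900 / 0.00191667 = 3,078,260.8696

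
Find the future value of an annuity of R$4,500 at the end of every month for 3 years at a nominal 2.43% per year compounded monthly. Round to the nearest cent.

Periodic rate i = 0.0243/12 = 0.002025; n = 3 × 12 = 36 periods.
FV = PMT · [(1+i)^n − 1] / i = 4500 · 37.305524 = 167,874.8580

R$167,874.86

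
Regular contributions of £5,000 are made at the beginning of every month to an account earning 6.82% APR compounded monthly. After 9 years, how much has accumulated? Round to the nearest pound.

With 12 periods per year: i = 0.00568333, n = 108.
FV = PMT · [(1+i)^n − 1] / i × (1+i) = 5000 · 149.389268 = 746,946.3377
(Beginning-of-period payments → annuity-due factor ×(1+i).)

£746,946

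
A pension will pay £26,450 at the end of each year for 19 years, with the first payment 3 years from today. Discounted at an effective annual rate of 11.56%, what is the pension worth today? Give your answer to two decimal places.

£160,841.33

PV at t=2 (ordinary 19-year annuity): 26450 × a(19|0.1156) = 26450 × 7.568137 = 200,177.2246
Discount back 2 years: 200,177.2246 × (1+0.1156)^(−2) = 200,177.2246 × 0.803495 = 160,841.3288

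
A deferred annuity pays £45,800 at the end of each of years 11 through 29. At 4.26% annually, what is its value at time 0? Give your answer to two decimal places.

£387,742.27

Value one period before first payment (t=10): 45800 × [1 − (1+0.0426)^(−19)] / 0.0426 = 45800 × 12.848572 = 588,464.6144
PV₀ = 588,464.6144 / (1+0.0426)^10 = 588,464.6144 / 1.517669 = 387,742.2687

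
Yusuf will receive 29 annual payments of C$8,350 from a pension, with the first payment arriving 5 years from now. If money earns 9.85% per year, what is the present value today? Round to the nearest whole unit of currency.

C$54,399

Value one period before first payment (t=4): 8350 × [1 − (1+0.0985)^(−29)] / 0.0985 = 8350 × 9.486456 = 79,211.9106
Discount back 4 years: 79,211.9106 × (1+0.0985)^(−4) = 79,211.9106 × 0.686752 = 54,398.9157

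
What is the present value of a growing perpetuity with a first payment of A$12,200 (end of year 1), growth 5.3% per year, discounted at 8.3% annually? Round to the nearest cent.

PV = D₁/(r − g) = 12200/(0.083 − 0.053) = 406,666.6667

A$406,666.67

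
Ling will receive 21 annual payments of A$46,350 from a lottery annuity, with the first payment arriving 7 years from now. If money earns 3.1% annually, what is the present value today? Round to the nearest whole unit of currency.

Value one period before first payment (t=6): 46350 × [1 − (1+0.031)^(−21)] / 0.031 = 46350 × 15.267558 = 707,651.2968
PV₀ = 707,651.2968 / (1+0.031)^6 = 707,651.2968 / 1.201025 = 589,206.2096

A$589,206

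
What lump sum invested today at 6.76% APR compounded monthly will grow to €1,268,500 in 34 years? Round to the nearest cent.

€128,206.21

i = 0.0676/12 = 0.00563333 per month; n = 34·12 = 408.
PV = FV·(1+i)^(−n) = 1,268,500 × 0.101069 = 128,206.2115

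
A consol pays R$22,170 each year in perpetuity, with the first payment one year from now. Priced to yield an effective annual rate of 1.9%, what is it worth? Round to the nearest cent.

PV = PMT / i = 22170 / 0.019 = 1,166,842.1053

R$1,166,842.11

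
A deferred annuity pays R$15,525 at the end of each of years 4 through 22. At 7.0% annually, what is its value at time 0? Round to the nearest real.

R$130,983

PV at t=3 (ordinary 19-year annuity): 15525 × a(19|0.07) = 15525 × 10.335595 = 160,460.1161
Discount back 3 years: 160,460.1161 × (1+0.07)^(−3) = 160,460.1161 × 0.816298 = 130,983.2521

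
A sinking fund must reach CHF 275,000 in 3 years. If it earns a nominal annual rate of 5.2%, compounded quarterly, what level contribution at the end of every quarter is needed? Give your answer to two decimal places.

Periodic rate i = 0.052/4 = 0.013; n = 3 × 4 = 12 periods.
FV-annuity factor = 12.896290; PMT = 275000 / 12.896290 = 21,323.9614

CHF 21,323.96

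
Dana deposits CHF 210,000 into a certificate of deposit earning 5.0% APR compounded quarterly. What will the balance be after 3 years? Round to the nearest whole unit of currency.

CHF 243,758

i = 0.05/4 = 0.0125 per quarter; n = 3·4 = 12.
FV = 210,000 × (1 + 0.0125)^12 = 243,758.4487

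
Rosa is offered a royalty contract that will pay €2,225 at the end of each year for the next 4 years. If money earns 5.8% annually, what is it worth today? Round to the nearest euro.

PV = 2225 × [1 − (1+0.058)^(−4)] / 0.058 = 2225 × 3.481034 = 7,745.3004

€7,745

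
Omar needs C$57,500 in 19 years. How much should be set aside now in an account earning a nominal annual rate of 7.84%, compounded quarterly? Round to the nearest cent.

Periodic rate i = 0.0784/4 = 0.0196; n = 19 × 4 = 76 periods.
PV = 57,500 / (1 + 0.0196)^76 = 57,500 / 4.371866 = 13,152.2789

C$13,152.28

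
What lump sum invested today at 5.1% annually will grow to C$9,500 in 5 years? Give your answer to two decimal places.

PV = 9,500 / (1 + 0.051)^5 = 9,500 / 1.282371 = 7,408.1544

C$7,408.15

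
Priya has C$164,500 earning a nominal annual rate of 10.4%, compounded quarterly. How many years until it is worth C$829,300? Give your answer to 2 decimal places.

15.76 years

Periodic rate i = 0.104/4 = 0.026.
n = ln(829300/164500) / ln(1+0.026) = ln(5.04134) / 0.025668 = 63.0235 quarters
= 63.0235/4 years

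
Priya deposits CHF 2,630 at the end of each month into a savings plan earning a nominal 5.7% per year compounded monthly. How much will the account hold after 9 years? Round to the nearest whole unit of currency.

CHF 370,009

With 12 periods per year: i = 0.00475, n = 108.
Accumulation factor s(108|0.00475) = 140.687827; FV = 2630 × 140.687827 = 370,008.9846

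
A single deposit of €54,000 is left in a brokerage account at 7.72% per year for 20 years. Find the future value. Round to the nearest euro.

FV = PV·(1+i)^n = 54,000 × 4.425139 = 238,957.4937

€238,957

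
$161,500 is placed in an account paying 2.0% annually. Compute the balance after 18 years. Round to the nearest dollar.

$230,662

FV = PV·(1+i)^n = 161,500 × 1.428246 = 230,661.7690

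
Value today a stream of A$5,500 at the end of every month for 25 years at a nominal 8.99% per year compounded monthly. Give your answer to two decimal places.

A$655,924.07

Periodic rate i = 0.0899/12 = 0.00749167; n = 25 × 12 = 300 periods.
PV = PMT · [1 − (1+i)^(−n)] / i = 5500 · 119.258923 = 655,924.0750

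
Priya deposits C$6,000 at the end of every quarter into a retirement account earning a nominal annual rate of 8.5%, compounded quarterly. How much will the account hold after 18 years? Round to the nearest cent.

i = 0.085/4 = 0.02125 per quarter; n = 18·4 = 72.
FV = PMT · [(1+i)^n − 1] / i = 6000 · 166.811276 = 1,000,867.6589

C$1,000,867.66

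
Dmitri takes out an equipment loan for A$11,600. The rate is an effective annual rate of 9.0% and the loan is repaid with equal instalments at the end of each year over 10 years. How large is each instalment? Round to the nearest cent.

PMT = 11600 / ( [1 − (1+0.09)^(−10)] / 0.09 ) = 11600 / 6.417658 = 1,807.5130

A$1,807.51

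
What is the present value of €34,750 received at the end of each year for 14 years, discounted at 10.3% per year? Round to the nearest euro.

€251,860

PV = PMT · [1 − (1+i)^(−n)] / i = 34750 · 7.247772 = 251,860.0747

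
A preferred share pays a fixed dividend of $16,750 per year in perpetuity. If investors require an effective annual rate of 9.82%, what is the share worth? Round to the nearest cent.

$170,570.26

PV = PMT / i = 16750 / 0.0982 = 170,570.2648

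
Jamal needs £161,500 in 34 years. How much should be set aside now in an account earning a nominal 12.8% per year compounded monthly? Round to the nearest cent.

£2,128.79

i = 0.128/12 = 0.0106667 per month; n = 34·12 = 408.
PV = FV·(1+i)^(−n) = 161,500 × 0.013181 = 2,128.7864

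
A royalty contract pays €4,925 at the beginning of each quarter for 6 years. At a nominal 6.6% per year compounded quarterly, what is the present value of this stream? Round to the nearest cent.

€98,552.06

i = 0.066/4 = 0.0165 per quarter; n = 6·4 = 24.
PV = PMT · [1 − (1+i)^(−n)] / i × (1+i) = 4925 · 20.010570 = 98,552.0590
(annuity-due: payments at period start, so ×(1+i).)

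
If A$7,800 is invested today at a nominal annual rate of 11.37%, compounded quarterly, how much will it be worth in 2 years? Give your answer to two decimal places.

i = 0.1137/4 = 0.028425 per quarter; n = 2·4 = 8.
7,800 × (1+0.028425)^8 = 7,800 × 1.251356 = 9,760.5796

A$9,760.58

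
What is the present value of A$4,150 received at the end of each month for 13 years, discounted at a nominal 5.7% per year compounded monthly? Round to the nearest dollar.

A$456,523

i = 0.057/12 = 0.00475 per month; n = 13·12 = 156.
PV = PMT · [1 − (1+i)^(−n)] / i = 4150 · 110.005484 = 456,522.7606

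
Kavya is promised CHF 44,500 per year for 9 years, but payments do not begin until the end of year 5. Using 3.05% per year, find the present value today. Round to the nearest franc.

CHF 306,532

PV at t=4 (ordinary 9-year annuity): 44500 × a(9|0.0305) = 44500 × 7.767986 = 345,675.3835
Discount back 4 years: 345,675.3835 × (1+0.0305)^(−4) = 345,675.3835 × 0.886764 = 306,532.4589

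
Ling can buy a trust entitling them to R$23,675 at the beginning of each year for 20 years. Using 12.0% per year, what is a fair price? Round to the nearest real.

R$198,060

PV = PMT · [1 − (1+i)^(−n)] / i × (1+i) = 23675 · 8.365777 = 198,059.7671
(Beginning-of-period payments → annuity-due factor ×(1+i).)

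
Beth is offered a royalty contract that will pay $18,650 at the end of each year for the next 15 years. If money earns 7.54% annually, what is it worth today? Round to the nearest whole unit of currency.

$164,218

PV = 18650 × [1 − (1+0.0754)^(−15)] / 0.0754 = 18650 × 8.805235 = 164,217.6279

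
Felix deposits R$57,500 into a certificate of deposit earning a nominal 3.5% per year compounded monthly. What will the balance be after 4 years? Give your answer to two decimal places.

R$66,127.27

Periodic rate i = 0.035/12 = 0.00291667; n = 4 × 12 = 48 periods.
FV = PV·(1+i)^n = 57,500 × 1.150039 = 66,127.2673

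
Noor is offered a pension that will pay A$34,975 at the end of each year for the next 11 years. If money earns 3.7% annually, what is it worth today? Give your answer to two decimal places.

Annuity factor a(11|0.037) = 8.903949; PV = 34975 × 8.903949 = 311,415.6230

A$311,415.62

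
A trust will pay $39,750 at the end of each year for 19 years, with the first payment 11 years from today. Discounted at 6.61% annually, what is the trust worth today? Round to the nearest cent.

$223,099.48

PV at t=10 (ordinary 19-year annuity): 39750 × a(19|0.0661) = 39750 × 10.644882 = 423,134.0592
PV₀ = 423,134.0592 / (1+0.0661)^10 = 423,134.0592 / 1.896616 = 223,099.4763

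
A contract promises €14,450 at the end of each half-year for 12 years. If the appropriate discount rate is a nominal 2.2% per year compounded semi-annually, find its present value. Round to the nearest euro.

€303,343

With 2 periods per year: i = 0.011, n = 24.
PV = PMT · [1 − (1+i)^(−n)] / i = 14450 · 20.992607 = 303,343.1686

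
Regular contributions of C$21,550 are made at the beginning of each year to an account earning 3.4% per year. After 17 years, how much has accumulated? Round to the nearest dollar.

C$501,639

FV = PMT · [(1+i)^n − 1] / i × (1+i) = 21550 · 23.277911 = 501,638.9816
(Beginning-of-period payments → annuity-due factor ×(1+i).)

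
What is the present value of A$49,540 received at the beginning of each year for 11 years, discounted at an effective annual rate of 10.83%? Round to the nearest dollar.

A$343,384

PV = 49540 × [1 − (1+0.1083)^(−11)] / 0.1083 × (1+i) = 49540 × 6.931450 = 343,384.0128
Payments are at the start of each period, so multiply by (1+i).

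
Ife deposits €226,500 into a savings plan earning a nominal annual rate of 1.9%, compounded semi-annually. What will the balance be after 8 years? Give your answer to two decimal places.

i = 0.019/2 = 0.0095 per half-year; n = 8·2 = 16.
226,500 × (1+0.0095)^16 = 226,500 × 1.163325 = 263,493.1800

€263,493.18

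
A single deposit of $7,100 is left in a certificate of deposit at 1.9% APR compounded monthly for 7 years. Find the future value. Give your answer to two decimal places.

$8,109.12

i = 0.019/12 = 0.00158333 per month; n = 7·12 = 84.
7,100 × (1+0.00158333)^84 = 7,100 × 1.142130 = 8,109.1220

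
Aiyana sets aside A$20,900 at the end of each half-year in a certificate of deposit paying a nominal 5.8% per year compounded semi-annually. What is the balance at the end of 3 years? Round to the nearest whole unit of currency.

A$134,851

With 2 periods per year: i = 0.029, n = 6.
FV = PMT · [(1+i)^n − 1] / i = 20900 · 6.452190 = 134,850.7731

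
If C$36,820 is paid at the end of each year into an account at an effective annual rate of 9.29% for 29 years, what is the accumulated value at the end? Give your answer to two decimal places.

Accumulation factor s(29|0.0929) = 130.755353; FV = 36820 × 130.755353 = 4,814,412.0793

C$4,814,412.08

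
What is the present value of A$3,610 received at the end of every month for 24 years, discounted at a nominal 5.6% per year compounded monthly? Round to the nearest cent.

A$571,192.00

Periodic rate i = 0.056/12 = 0.00466667; n = 24 × 12 = 288 periods.
PV = 3610 × [1 − (1+0.00466667)^(−288)] / 0.00466667 = 3610 × 158.224931 = 571,192.0014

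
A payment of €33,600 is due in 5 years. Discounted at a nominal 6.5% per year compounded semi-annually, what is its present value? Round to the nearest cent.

€24,402.74

i = 0.065/2 = 0.0325 per half-year; n = 5·2 = 10.
PV = 33,600 / (1 + 0.0325)^10 = 33,600 / 1.376894 = 24,402.7446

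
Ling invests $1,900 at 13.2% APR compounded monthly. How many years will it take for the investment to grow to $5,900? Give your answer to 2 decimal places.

Periodic rate i = 0.132/12 = 0.011.
(1+i)^n = 5900/1900 = 3.10526, so n = ln 3.10526 / ln 1.011 = 103.5745 months
= 103.5745/12 years

8.63 years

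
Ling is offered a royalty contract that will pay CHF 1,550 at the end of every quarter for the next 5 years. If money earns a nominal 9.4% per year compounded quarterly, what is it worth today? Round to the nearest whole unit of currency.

CHF 24,509

Periodic rate i = 0.094/4 = 0.0235; n = 5 × 4 = 20 periods.
PV = PMT · [1 − (1+i)^(−n)] / i = 1550 · 15.812342 = 24,509.1303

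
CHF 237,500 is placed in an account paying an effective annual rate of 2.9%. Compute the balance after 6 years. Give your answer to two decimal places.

237,500 × (1+0.029)^6 = 237,500 × 1.187114 = 281,939.4593

CHF 281,939.46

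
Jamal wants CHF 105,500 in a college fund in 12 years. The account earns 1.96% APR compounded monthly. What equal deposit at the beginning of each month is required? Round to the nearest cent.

CHF 649.39

i = 0.0196/12 = 0.00163333 per month; n = 12·12 = 144.
FV-annuity factor × (1+i) = 162.460256; PMT = 105500 / 162.460256 = 649.3896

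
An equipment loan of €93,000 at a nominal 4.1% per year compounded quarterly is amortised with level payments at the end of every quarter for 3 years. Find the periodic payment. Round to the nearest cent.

With 4 periods per year: i = 0.01025, n = 12.
Annuity-PV factor = 11.237320; PMT = 93000 / 11.237320 = 8,275.9949

€8,275.99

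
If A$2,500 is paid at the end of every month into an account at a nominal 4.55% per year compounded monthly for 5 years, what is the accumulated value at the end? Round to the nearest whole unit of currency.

Periodic rate i = 0.0455/12 = 0.00379167; n = 5 × 12 = 60 periods.
FV = 2500 × [(1+0.00379167)^60 − 1] / 0.00379167 = 2500 × 67.230973 = 168,077.4326

A$168,077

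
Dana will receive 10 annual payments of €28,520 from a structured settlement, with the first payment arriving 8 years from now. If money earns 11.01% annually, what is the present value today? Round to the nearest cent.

Value one period before first payment (t=7): 28520 × [1 − (1+0.1101)^(−10)] / 0.1101 = 28520 × 5.886763 = 167,890.4914
PV₀ = 167,890.4914 / (1+0.1101)^7 = 167,890.4914 / 2.077470 = 80,814.8892

€80,814.89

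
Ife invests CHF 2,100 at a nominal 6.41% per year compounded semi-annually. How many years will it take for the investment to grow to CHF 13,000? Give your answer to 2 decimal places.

Periodic rate i = 0.0641/2 = 0.03205.
(1+i)^n = 13000/2100 = 6.19048, so n = ln 6.19048 / ln 1.03205 = 57.7870 half-years
= 57.7870/2 years

28.89 years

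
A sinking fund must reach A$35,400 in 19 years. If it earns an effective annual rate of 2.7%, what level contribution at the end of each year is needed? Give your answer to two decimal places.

A$1,450.45

PMT = 35400 / ( [(1+0.027)^19 − 1] / 0.027 ) = 35400 / 24.406282 = 1,450.4463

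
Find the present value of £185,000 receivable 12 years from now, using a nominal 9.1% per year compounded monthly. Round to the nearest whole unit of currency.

£62,332

Periodic rate i = 0.091/12 = 0.00758333; n = 12 × 12 = 144 periods.
Discount factor = (1+0.00758333)^(−144) = 0.336930; PV = 185,000 × 0.336930 = 62,332.0357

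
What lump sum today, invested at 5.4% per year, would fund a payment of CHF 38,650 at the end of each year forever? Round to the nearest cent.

CHF 715,740.74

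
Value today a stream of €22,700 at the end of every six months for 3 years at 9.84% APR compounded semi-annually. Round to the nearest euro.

With 2 periods per year: i = 0.0492, n = 6.
PV = 22700 × [1 − (1+0.0492)^(−6)] / 0.0492 = 22700 × 5.088704 = 115,513.5720

€115,514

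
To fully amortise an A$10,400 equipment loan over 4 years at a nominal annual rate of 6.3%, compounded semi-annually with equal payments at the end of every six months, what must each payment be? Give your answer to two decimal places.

A$1,490.94

i = 0.063/2 = 0.0315 per half-year; n = 4·2 = 8.
PMT = 10400 / ( [1 − (1+0.0315)^(−8)] / 0.0315 ) = 10400 / 6.975485 = 1,490.9357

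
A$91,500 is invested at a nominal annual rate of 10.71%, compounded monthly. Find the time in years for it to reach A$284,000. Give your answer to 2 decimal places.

Periodic rate i = 0.1071/12 = 0.008925.
n = ln(284000/91500) / ln(1+0.008925) = ln(3.10383) / 0.008885 = 127.4714 months
= 127.4714/12 years

10.62 years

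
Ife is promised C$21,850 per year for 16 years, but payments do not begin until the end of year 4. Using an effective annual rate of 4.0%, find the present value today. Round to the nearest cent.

PV at t=3 (ordinary 16-year annuity): 21850 × a(16|0.04) = 21850 × 11.652296 = 254,602.6590
PV₀ = 254,602.6590 / (1+0.04)^3 = 254,602.6590 / 1.124864 = 226,340.8368

C$226,340.84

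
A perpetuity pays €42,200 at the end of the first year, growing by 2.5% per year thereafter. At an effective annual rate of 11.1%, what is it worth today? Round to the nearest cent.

€490,697.67

PV = D₁/(r − g) = 42200/(0.111 − 0.025) = 490,697.6744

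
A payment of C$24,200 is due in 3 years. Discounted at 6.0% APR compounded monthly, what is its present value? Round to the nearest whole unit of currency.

C$20,223

Periodic rate i = 0.06/12 = 0.005; n = 3 × 12 = 36 periods.
PV = FV·(1+i)^(−n) = 24,200 × 0.835645 = 20,222.6070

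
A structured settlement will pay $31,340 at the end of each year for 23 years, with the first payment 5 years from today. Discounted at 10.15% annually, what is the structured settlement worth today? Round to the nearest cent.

$187,045.27

PV at t=4 (ordinary 23-year annuity): 31340 × a(23|0.1015) = 31340 × 8.785890 = 275,349.7834
Discount back 4 years: 275,349.7834 × (1+0.1015)^(−4) = 275,349.7834 × 0.679301 = 187,045.2713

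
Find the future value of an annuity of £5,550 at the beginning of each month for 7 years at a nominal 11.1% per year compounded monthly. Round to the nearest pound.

£706,788

With 12 periods per year: i = 0.00925, n = 84.
FV = 5550 × [(1+0.00925)^84 − 1] / 0.00925 × (1+i) = 5550 × 127.349180 = 706,787.9485
(Beginning-of-period payments → annuity-due factor ×(1+i).)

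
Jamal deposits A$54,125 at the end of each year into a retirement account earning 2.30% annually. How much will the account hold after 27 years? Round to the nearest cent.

A$1,994,965.88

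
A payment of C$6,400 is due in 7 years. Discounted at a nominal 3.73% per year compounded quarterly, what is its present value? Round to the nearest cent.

With 4 periods per year: i = 0.009325, n = 28.
PV = 6,400 / (1 + 0.009325)^28 = 6,400 / 1.296788 = 4,935.2723

C$4,935.27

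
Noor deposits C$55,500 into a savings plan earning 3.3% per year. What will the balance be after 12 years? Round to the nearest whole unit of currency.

C$81,940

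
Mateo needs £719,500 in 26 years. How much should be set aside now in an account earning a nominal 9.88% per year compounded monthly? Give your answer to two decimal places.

£55,716.36

Periodic rate i = 0.0988/12 = 0.00823333; n = 26 × 12 = 312 periods.
PV = 719,500 / (1 + 0.00823333)^312 = 719,500 / 12.913623 = 55,716.3551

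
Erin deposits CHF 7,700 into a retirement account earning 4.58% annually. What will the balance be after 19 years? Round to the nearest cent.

CHF 18,030.79

7,700 × (1+0.0458)^19 = 7,700 × 2.341661 = 18,030.7934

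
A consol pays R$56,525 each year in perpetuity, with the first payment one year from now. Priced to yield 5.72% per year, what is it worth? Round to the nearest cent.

PV = C/r = 56525/0.0572 = 988,199.3007

R$988,199.30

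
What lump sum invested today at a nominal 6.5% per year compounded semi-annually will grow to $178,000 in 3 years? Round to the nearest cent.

i = 0.065/2 = 0.0325 per half-year; n = 3·2 = 6.
PV = FV·(1+i)^(−n) = 178,000 × 0.825391 = 146,919.5672

$146,919.57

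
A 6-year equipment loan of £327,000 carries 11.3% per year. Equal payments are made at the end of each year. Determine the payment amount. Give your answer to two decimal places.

£77,964.32

Annuity-PV factor = 4.194226; PMT = 327000 / 4.194226 = 77,964.3166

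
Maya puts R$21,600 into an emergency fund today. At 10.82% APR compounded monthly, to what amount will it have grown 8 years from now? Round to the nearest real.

Periodic rate i = 0.1082/12 = 0.00901667; n = 8 × 12 = 96 periods.
FV = 21,600 × (1 + 0.00901667)^96 = 51,132.1880

R$51,132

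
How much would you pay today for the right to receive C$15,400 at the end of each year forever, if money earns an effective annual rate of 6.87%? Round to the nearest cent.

PV = C/r = 15400/0.0687 = 224,163.0277

C$224,163.03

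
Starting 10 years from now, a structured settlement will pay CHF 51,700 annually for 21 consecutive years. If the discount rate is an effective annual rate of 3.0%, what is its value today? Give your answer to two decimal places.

Value one period before first payment (t=9): 51700 × [1 − (1+0.03)^(−21)] / 0.03 = 51700 × 15.415024 = 796,956.7479
PV₀ = 796,956.7479 / (1+0.03)^9 = 796,956.7479 / 1.304773 = 610,800.9865

CHF 610,800.99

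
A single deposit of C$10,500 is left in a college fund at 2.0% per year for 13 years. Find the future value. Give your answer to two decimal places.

10,500 × (1+0.02)^13 = 10,500 × 1.293607 = 13,582.8696

C$13,582.87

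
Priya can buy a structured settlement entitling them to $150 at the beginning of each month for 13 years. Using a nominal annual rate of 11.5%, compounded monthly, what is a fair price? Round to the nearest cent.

$12,233.24

Periodic rate i = 0.115/12 = 0.00958333; n = 13 × 12 = 156 periods.
PV = 150 × [1 − (1+0.00958333)^(−156)] / 0.00958333 × (1+i) = 150 × 81.554964 = 12,233.2447
(annuity-due: payments at period start, so ×(1+i).)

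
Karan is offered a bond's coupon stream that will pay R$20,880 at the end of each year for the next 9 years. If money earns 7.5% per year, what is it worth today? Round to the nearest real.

Annuity factor a(9|0.075) = 6.378887; PV = 20880 × 6.378887 = 133,191.1611

R$133,191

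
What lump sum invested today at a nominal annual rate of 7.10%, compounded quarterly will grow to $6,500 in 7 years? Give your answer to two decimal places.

$3,971.57

With 4 periods per year: i = 0.01775, n = 28.
PV = 6,500 / (1 + 0.01775)^28 = 6,500 / 1.636632 = 3,971.5702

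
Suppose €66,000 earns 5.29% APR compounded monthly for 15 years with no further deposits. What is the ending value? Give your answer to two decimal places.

€145,679.77

i = 0.0529/12 = 0.00440833 per month; n = 15·12 = 180.
66,000 × (1+0.00440833)^180 = 66,000 × 2.207269 = 145,679.7703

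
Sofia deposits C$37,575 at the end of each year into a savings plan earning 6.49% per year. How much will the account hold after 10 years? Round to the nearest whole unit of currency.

C$506,814

Accumulation factor s(10|0.0649) = 13.488068; FV = 37575 × 13.488068 = 506,814.1703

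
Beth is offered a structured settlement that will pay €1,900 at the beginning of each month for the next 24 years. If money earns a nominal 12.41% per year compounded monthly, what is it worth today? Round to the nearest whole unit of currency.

€176,034

With 12 periods per year: i = 0.0103417, n = 288.
PV = PMT · [1 − (1+i)^(−n)] / i × (1+i) = 1900 · 92.649393 = 176,033.8472
(annuity-due: payments at period start, so ×(1+i).)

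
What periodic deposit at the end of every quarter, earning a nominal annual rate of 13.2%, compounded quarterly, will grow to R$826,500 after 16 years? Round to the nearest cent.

R$3,903.23

With 4 periods per year: i = 0.033, n = 64.
FV-annuity factor = 211.747834; PMT = 826500 / 211.747834 = 3,903.2277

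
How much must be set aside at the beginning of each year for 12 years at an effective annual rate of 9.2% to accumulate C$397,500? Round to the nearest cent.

C$17,858.67

PMT = 397500 / ( [(1+0.092)^12 − 1] / 0.092 × (1+i) ) = 397500 / 22.258092 = 17,858.6739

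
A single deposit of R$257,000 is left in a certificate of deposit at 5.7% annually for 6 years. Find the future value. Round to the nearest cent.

FV = PV·(1+i)^n = 257,000 × 1.394601 = 358,412.4170

R$358,412.42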